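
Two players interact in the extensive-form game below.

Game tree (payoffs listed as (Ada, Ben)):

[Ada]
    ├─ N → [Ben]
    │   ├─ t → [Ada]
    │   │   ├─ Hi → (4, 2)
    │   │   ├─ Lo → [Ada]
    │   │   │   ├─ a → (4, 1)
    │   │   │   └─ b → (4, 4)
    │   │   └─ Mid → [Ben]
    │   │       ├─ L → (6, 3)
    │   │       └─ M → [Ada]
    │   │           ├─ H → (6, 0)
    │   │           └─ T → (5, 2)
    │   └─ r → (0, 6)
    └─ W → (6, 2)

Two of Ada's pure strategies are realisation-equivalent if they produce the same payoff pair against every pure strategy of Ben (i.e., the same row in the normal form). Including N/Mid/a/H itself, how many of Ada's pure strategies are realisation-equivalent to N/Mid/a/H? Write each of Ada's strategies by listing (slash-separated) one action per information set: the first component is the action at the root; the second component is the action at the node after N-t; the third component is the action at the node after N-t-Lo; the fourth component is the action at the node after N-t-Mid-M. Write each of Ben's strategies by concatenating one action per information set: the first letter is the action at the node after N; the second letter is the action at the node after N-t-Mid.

2

Row for N/Mid/a/H (columns tL, tM, rL, rM): (6,3) (6,0) (0,6) (0,6).
Under N/Mid/a/H, Ada's choice at the node after N-t-Lo can never be reached regardless of what Ben does, so varying those choices leaves every outcome unchanged.
Holding the reachable choices fixed and varying the unreachable one freely already gives 2 equivalent strategies.
No other strategy reproduces this row, so those 2 are the full class: N/Mid/a/H, N/Mid/b/H.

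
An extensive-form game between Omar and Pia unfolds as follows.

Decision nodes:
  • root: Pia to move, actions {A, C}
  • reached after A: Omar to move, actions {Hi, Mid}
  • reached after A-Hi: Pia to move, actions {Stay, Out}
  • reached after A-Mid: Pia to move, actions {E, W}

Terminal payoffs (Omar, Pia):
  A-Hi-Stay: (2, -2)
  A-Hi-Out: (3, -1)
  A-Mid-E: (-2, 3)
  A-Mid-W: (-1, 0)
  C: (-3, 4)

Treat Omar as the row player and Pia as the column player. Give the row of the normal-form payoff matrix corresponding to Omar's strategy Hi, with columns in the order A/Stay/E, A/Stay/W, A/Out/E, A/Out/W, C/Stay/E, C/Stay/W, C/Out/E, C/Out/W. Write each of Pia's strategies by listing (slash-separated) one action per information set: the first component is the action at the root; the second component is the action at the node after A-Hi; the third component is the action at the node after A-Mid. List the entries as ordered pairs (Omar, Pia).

vs A/Stay/E: Pia plays A → Omar plays Hi at [A] → Pia plays Stay at [A-Hi] → (2, -2)
vs A/Stay/W: Pia plays A → Omar plays Hi at [A] → Pia plays Stay at [A-Hi] → (2, -2)
vs A/Out/E: Pia plays A → Omar plays Hi at [A] → Pia plays Out at [A-Hi] → (3, -1)
vs A/Out/W: Pia plays A → Omar plays Hi at [A] → Pia plays Out at [A-Hi] → (3, -1)
vs C/Stay/E: Pia plays C → (-3, 4)
vs C/Stay/W: Pia plays C → (-3, 4)
vs C/Out/E: Pia plays C → (-3, 4)
vs C/Out/W: Pia plays C → (-3, 4)

(2,-2) (2,-2) (3,-1) (3,-1) (-3,4) (-3,4) (-3,4) (-3,4)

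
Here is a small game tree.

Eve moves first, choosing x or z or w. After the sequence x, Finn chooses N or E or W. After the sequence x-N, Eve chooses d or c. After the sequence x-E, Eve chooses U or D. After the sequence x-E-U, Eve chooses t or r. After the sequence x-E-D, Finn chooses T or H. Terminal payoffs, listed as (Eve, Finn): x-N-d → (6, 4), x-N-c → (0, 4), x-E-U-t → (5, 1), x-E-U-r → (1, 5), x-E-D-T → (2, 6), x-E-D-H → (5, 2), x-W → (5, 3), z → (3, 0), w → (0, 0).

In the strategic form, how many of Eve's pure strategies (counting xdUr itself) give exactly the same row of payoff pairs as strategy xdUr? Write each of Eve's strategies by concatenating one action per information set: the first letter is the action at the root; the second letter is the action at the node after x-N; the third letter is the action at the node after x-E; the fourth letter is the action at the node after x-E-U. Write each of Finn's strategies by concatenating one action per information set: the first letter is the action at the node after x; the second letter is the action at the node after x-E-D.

Row for xdUr (columns NT, NH, ET, EH, WT, WH): (6,4) (6,4) (1,5) (1,5) (5,3) (5,3).
Every one of Eve's information sets is on the play path for some reply by Finn when Eve follows xdUr.
Changing the action at any of them therefore changes at least one column, so only xdUr itself gives this row.

1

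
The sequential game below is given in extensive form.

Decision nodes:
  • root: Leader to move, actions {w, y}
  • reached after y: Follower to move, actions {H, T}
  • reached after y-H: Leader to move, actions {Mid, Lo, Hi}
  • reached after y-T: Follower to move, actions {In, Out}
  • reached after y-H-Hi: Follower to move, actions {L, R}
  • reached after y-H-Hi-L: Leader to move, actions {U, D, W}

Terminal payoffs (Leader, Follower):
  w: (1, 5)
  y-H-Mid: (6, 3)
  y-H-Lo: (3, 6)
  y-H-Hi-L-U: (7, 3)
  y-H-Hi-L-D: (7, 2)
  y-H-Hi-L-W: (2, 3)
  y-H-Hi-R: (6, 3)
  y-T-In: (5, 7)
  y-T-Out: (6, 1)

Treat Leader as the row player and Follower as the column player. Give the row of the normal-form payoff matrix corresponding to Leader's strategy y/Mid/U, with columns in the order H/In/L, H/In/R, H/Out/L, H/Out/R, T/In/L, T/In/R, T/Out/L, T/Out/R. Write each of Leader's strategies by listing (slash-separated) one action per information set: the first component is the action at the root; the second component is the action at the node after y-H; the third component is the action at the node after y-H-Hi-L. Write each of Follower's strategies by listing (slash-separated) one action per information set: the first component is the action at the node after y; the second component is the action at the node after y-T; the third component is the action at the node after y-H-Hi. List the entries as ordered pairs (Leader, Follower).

vs H/In/L: Leader plays y → Follower plays H at [y] → Leader plays Mid at [y-H] → (6, 3)
vs H/In/R: Leader plays y → Follower plays H at [y] → Leader plays Mid at [y-H] → (6, 3)
vs H/Out/L: Leader plays y → Follower plays H at [y] → Leader plays Mid at [y-H] → (6, 3)
vs H/Out/R: Leader plays y → Follower plays H at [y] → Leader plays Mid at [y-H] → (6, 3)
vs T/In/L: Leader plays y → Follower plays T at [y] → Follower plays In at [y-T] → (5, 7)
vs T/In/R: Leader plays y → Follower plays T at [y] → Follower plays In at [y-T] → (5, 7)
vs T/Out/L: Leader plays y → Follower plays T at [y] → Follower plays Out at [y-T] → (6, 1)
vs T/Out/R: Leader plays y → Follower plays T at [y] → Follower plays Out at [y-T] → (6, 1)

(6,3) (6,3) (6,3) (6,3) (5,7) (5,7) (6,1) (6,1)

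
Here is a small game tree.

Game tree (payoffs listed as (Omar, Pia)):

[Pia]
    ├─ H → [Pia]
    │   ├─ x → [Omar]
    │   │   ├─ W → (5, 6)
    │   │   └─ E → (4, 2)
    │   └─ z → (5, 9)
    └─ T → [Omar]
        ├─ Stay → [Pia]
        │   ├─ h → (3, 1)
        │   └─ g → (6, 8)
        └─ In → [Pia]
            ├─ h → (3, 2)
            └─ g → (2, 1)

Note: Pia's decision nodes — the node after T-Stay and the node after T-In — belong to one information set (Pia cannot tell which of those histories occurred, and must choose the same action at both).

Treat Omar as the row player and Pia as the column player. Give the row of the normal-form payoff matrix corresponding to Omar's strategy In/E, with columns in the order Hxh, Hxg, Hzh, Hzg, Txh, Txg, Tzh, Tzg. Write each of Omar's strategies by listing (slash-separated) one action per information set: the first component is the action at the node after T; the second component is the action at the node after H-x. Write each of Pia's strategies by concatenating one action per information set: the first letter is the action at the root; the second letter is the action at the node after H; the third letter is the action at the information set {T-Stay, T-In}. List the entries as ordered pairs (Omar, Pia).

vs Hxh: Pia plays H → Pia plays x at [H] → Omar plays E at [H-x] → (4, 2)
vs Hxg: Pia plays H → Pia plays x at [H] → Omar plays E at [H-x] → (4, 2)
vs Hzh: Pia plays H → Pia plays z at [H] → (5, 9)
vs Hzg: Pia plays H → Pia plays z at [H] → (5, 9)
vs Txh: Pia plays T → Omar plays In at [T] → Pia plays h at [T-In] → (3, 2)
vs Txg: Pia plays T → Omar plays In at [T] → Pia plays g at [T-In] → (2, 1)
vs Tzh: Pia plays T → Omar plays In at [T] → Pia plays h at [T-In] → (3, 2)
vs Tzg: Pia plays T → Omar plays In at [T] → Pia plays g at [T-In] → (2, 1)

(4,2) (4,2) (5,9) (5,9) (3,2) (2,1) (3,2) (2,1)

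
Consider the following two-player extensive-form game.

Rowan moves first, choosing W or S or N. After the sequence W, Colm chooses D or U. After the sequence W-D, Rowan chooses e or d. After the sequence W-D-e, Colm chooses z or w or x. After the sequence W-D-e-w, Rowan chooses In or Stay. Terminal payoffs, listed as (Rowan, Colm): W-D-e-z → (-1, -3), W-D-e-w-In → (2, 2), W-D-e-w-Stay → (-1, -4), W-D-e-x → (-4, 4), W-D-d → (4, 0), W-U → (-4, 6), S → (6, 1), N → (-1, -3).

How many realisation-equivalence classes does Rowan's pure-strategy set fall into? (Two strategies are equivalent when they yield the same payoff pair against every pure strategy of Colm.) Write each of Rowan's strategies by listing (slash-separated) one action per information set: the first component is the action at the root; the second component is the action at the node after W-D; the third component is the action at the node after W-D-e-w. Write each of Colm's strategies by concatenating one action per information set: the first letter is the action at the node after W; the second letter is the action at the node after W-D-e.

5

Rowan has 12 pure strategies: W/e/In, W/e/Stay, W/d/In, W/d/Stay, S/e/In, S/e/Stay, S/d/In, S/d/Stay, N/e/In, N/e/Stay, N/d/In, N/d/Stay. Columns: Dz, Dw, Dx, Uz, Uw, Ux.
{W/e/In} → row (-1,-3) (2,2) (-4,4) (-4,6) (-4,6) (-4,6)
{W/e/Stay} → row (-1,-3) (-1,-4) (-4,4) (-4,6) (-4,6) (-4,6)
{W/d/In, W/d/Stay} → row (4,0) (4,0) (4,0) (-4,6) (-4,6) (-4,6)
{S/e/In, S/e/Stay, S/d/In, S/d/Stay} → row (6,1) (6,1) (6,1) (6,1) (6,1) (6,1)
{N/e/In, N/e/Stay, N/d/In, N/d/Stay} → row (-1,-3) (-1,-3) (-1,-3) (-1,-3) (-1,-3) (-1,-3)
That's 5 distinct rows out of 12 strategies.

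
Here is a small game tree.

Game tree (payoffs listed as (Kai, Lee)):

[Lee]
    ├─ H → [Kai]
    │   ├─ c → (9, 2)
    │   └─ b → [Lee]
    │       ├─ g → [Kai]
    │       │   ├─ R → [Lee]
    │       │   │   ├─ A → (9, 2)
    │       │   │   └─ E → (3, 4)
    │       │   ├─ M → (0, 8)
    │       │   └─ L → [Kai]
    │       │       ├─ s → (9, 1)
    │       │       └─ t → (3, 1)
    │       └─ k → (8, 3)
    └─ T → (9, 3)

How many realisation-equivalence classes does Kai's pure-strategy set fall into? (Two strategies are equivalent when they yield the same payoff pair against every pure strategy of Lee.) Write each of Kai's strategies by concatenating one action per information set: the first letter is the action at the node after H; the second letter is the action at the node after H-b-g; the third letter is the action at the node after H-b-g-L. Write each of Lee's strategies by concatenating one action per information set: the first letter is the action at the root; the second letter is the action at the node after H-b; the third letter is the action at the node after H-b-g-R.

Kai has 12 pure strategies: cRs, cRt, cMs, cMt, cLs, cLt, bRs, bRt, bMs, bMt, bLs, bLt. Columns: HgA, HgE, HkA, HkE, TgA, TgE, TkA, TkE.
{cRs, cRt, cMs, cMt, cLs, cLt} → row (9,2) (9,2) (9,2) (9,2) (9,3) (9,3) (9,3) (9,3)
{bRs, bRt} → row (9,2) (3,4) (8,3) (8,3) (9,3) (9,3) (9,3) (9,3)
{bMs, bMt} → row (0,8) (0,8) (8,3) (8,3) (9,3) (9,3) (9,3) (9,3)
{bLs} → row (9,1) (9,1) (8,3) (8,3) (9,3) (9,3) (9,3) (9,3)
{bLt} → row (3,1) (3,1) (8,3) (8,3) (9,3) (9,3) (9,3) (9,3)
That's 5 distinct rows out of 12 strategies.

5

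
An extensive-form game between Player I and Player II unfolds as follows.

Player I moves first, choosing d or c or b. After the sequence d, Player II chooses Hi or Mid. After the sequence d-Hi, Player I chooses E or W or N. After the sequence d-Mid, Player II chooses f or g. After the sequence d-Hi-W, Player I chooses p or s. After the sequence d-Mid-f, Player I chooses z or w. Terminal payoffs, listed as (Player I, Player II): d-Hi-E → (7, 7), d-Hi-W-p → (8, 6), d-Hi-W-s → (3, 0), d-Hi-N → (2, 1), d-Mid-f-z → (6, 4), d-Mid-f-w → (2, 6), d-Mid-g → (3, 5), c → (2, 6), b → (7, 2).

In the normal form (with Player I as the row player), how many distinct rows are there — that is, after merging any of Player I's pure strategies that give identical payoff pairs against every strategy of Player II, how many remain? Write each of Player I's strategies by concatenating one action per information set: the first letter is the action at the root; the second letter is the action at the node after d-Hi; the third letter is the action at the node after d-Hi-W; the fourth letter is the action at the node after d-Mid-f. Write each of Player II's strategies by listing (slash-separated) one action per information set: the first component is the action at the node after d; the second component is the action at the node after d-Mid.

Player I has 36 pure strategies: dEpz, dEpw, dEsz, dEsw, dWpz, dWpw, dWsz, dWsw, dNpz, dNpw, dNsz, dNsw, cEpz, cEpw, cEsz, cEsw, cWpz, cWpw, cWsz, cWsw, cNpz, cNpw, cNsz, cNsw, bEpz, bEpw, bEsz, bEsw, bWpz, bWpw, bWsz, bWsw, bNpz, bNpw, bNsz, bNsw. Columns: Hi/f, Hi/g, Mid/f, Mid/g.
{dEpz, dEsz} → row (7,7) (7,7) (6,4) (3,5)
{dEpw, dEsw} → row (7,7) (7,7) (2,6) (3,5)
{dWpz} → row (8,6) (8,6) (6,4) (3,5)
{dWpw} → row (8,6) (8,6) (2,6) (3,5)
{dWsz} → row (3,0) (3,0) (6,4) (3,5)
{dWsw} → row (3,0) (3,0) (2,6) (3,5)
{dNpz, dNsz} → row (2,1) (2,1) (6,4) (3,5)
{dNpw, dNsw} → row (2,1) (2,1) (2,6) (3,5)
{cEpz, cEpw, cEsz, cEsw, cWpz, cWpw, cWsz, cWsw, cNpz, cNpw, cNsz, cNsw} → row (2,6) (2,6) (2,6) (2,6)
{bEpz, bEpw, bEsz, bEsw, bWpz, bWpw, bWsz, bWsw, bNpz, bNpw, bNsz, bNsw} → row (7,2) (7,2) (7,2) (7,2)
That's 10 distinct rows out of 36 strategies.

10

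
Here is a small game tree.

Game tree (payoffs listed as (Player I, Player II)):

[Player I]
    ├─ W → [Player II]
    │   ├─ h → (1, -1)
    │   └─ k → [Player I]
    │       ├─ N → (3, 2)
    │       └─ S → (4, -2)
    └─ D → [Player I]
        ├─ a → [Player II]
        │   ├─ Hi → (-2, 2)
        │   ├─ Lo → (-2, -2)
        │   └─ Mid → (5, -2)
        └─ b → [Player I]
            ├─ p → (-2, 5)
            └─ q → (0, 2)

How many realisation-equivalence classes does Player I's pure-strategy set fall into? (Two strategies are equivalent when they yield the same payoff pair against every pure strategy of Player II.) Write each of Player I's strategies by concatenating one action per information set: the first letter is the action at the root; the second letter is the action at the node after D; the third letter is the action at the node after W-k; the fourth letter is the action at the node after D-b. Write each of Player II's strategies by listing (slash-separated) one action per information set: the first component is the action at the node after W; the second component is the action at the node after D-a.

Player I has 16 pure strategies: WaNp, WaNq, WaSp, WaSq, WbNp, WbNq, WbSp, WbSq, DaNp, DaNq, DaSp, DaSq, DbNp, DbNq, DbSp, DbSq. Columns: h/Hi, h/Lo, h/Mid, k/Hi, k/Lo, k/Mid.
{WaNp, WaNq, WbNp, WbNq} → row (1,-1) (1,-1) (1,-1) (3,2) (3,2) (3,2)
{WaSp, WaSq, WbSp, WbSq} → row (1,-1) (1,-1) (1,-1) (4,-2) (4,-2) (4,-2)
{DaNp, DaNq, DaSp, DaSq} → row (-2,2) (-2,-2) (5,-2) (-2,2) (-2,-2) (5,-2)
{DbNp, DbSp} → row (-2,5) (-2,5) (-2,5) (-2,5) (-2,5) (-2,5)
{DbNq, DbSq} → row (0,2) (0,2) (0,2) (0,2) (0,2) (0,2)
That's 5 distinct rows out of 16 strategies.

5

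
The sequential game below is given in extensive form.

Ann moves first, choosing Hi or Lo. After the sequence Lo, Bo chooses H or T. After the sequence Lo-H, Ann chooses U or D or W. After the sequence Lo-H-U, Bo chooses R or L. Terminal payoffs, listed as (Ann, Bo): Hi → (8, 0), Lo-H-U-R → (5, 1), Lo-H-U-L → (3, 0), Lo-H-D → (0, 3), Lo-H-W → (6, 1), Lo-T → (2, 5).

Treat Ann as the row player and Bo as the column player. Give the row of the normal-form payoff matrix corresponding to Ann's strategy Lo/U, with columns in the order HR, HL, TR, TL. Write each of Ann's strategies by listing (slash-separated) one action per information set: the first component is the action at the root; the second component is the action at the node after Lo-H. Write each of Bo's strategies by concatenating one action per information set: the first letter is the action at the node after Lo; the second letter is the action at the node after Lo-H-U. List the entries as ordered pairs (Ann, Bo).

vs HR: Ann plays Lo → Bo plays H at [Lo] → Ann plays U at [Lo-H] → Bo plays R at [Lo-H-U] → (5, 1)
vs HL: Ann plays Lo → Bo plays H at [Lo] → Ann plays U at [Lo-H] → Bo plays L at [Lo-H-U] → (3, 0)
vs TR: Ann plays Lo → Bo plays T at [Lo] → (2, 5)
vs TL: Ann plays Lo → Bo plays T at [Lo] → (2, 5)

(5,1) (3,0) (2,5) (2,5)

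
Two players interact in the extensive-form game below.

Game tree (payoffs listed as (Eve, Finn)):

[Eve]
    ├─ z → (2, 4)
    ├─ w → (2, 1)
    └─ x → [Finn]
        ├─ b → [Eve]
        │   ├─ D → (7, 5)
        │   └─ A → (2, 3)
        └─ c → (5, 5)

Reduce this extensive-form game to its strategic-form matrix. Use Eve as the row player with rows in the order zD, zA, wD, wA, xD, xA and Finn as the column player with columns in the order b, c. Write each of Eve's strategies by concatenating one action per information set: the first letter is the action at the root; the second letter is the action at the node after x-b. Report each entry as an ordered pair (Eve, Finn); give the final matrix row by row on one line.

zD: (2,4) (2,4) | zA: (2,4) (2,4) | wD: (2,1) (2,1) | wA: (2,1) (2,1) | xD: (7,5) (5,5) | xA: (2,3) (5,5)

            b        c
  zD    (2,4)    (2,4)
  zA    (2,4)    (2,4)
  wD    (2,1)    (2,1)
  wA    (2,1)    (2,1)
  xD    (7,5)    (5,5)
  xA    (2,3)    (5,5)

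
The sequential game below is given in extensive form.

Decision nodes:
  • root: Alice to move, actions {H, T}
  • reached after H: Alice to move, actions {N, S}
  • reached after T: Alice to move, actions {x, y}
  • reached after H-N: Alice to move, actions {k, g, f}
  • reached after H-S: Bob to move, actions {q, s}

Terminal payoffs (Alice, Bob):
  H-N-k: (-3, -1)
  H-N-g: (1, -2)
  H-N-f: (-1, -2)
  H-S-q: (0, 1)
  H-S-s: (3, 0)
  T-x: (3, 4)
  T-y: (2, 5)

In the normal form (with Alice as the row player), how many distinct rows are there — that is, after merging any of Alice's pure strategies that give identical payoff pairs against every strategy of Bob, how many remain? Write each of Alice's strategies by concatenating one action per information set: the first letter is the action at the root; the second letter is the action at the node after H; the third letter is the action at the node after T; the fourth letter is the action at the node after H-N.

6

Alice has 24 pure strategies: HNxk, HNxg, HNxf, HNyk, HNyg, HNyf, HSxk, HSxg, HSxf, HSyk, HSyg, HSyf, TNxk, TNxg, TNxf, TNyk, TNyg, TNyf, TSxk, TSxg, TSxf, TSyk, TSyg, TSyf. Columns: q, s.
{HNxk, HNyk} → row (-3,-1) (-3,-1)
{HNxg, HNyg} → row (1,-2) (1,-2)
{HNxf, HNyf} → row (-1,-2) (-1,-2)
{HSxk, HSxg, HSxf, HSyk, HSyg, HSyf} → row (0,1) (3,0)
{TNxk, TNxg, TNxf, TSxk, TSxg, TSxf} → row (3,4) (3,4)
{TNyk, TNyg, TNyf, TSyk, TSyg, TSyf} → row (2,5) (2,5)
That's 6 distinct rows out of 24 strategies.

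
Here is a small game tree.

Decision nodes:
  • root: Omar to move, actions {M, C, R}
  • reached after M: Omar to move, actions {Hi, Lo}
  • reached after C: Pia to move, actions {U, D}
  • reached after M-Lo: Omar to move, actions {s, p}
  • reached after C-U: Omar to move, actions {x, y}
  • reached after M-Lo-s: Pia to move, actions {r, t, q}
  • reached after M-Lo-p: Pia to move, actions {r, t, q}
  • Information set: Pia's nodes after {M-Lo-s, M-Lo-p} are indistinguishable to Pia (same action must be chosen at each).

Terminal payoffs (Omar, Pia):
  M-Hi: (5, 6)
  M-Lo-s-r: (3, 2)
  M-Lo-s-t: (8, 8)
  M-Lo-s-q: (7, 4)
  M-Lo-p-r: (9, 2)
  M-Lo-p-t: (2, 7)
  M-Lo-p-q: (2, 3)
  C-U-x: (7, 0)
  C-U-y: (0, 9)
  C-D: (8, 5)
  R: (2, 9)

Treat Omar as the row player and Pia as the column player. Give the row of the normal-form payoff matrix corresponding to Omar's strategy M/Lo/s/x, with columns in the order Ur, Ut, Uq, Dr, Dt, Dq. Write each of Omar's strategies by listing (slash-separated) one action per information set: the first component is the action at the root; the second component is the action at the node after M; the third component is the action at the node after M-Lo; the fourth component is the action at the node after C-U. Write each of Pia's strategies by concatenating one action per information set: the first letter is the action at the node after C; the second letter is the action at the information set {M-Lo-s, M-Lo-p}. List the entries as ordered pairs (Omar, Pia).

(3,2) (8,8) (7,4) (3,2) (8,8) (7,4)

vs Ur: Omar plays M → Omar plays Lo at [M] → Omar plays s at [M-Lo] → Pia plays r at [M-Lo-s] → (3, 2)
vs Ut: Omar plays M → Omar plays Lo at [M] → Omar plays s at [M-Lo] → Pia plays t at [M-Lo-s] → (8, 8)
vs Uq: Omar plays M → Omar plays Lo at [M] → Omar plays s at [M-Lo] → Pia plays q at [M-Lo-s] → (7, 4)
vs Dr: Omar plays M → Omar plays Lo at [M] → Omar plays s at [M-Lo] → Pia plays r at [M-Lo-s] → (3, 2)
vs Dt: Omar plays M → Omar plays Lo at [M] → Omar plays s at [M-Lo] → Pia plays t at [M-Lo-s] → (8, 8)
vs Dq: Omar plays M → Omar plays Lo at [M] → Omar plays s at [M-Lo] → Pia plays q at [M-Lo-s] → (7, 4)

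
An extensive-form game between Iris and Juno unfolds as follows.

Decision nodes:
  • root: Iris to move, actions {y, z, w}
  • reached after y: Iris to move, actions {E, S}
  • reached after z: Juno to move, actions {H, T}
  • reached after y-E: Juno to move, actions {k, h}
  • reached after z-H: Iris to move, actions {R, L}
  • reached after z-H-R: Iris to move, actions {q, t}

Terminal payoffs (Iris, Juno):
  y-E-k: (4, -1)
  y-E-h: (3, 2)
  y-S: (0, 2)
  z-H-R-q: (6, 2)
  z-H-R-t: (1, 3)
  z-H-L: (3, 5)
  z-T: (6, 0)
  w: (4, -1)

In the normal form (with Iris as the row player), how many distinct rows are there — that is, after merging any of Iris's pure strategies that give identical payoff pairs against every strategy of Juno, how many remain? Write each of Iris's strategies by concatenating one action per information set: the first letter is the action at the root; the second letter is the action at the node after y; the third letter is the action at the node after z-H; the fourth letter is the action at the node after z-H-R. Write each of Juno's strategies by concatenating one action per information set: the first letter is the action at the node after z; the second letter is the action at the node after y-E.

6

Iris has 24 pure strategies: yERq, yERt, yELq, yELt, ySRq, ySRt, ySLq, ySLt, zERq, zERt, zELq, zELt, zSRq, zSRt, zSLq, zSLt, wERq, wERt, wELq, wELt, wSRq, wSRt, wSLq, wSLt. Columns: Hk, Hh, Tk, Th.
{yERq, yERt, yELq, yELt} → row (4,-1) (3,2) (4,-1) (3,2)
{ySRq, ySRt, ySLq, ySLt} → row (0,2) (0,2) (0,2) (0,2)
{zERq, zSRq} → row (6,2) (6,2) (6,0) (6,0)
{zERt, zSRt} → row (1,3) (1,3) (6,0) (6,0)
{zELq, zELt, zSLq, zSLt} → row (3,5) (3,5) (6,0) (6,0)
{wERq, wERt, wELq, wELt, wSRq, wSRt, wSLq, wSLt} → row (4,-1) (4,-1) (4,-1) (4,-1)
That's 6 distinct rows out of 24 strategies.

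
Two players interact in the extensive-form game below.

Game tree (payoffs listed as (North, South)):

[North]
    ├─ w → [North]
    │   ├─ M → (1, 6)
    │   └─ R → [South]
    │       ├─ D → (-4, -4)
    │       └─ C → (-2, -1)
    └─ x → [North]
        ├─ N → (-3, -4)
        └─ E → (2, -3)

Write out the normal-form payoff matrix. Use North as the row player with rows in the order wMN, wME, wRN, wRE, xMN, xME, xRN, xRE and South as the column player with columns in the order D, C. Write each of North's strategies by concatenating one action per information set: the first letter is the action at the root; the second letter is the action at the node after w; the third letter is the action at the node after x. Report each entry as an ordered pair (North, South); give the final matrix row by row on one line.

            D        C
 wMN    (1,6)    (1,6)
 wME    (1,6)    (1,6)
 wRN  (-4,-4)  (-2,-1)
 wRE  (-4,-4)  (-2,-1)
 xMN  (-3,-4)  (-3,-4)
 xME   (2,-3)   (2,-3)
 xRN  (-3,-4)  (-3,-4)
 xRE   (2,-3)   (2,-3)

wMN: (1,6) (1,6) | wME: (1,6) (1,6) | wRN: (-4,-4) (-2,-1) | wRE: (-4,-4) (-2,-1) | xMN: (-3,-4) (-3,-4) | xME: (2,-3) (2,-3) | xRN: (-3,-4) (-3,-4) | xRE: (2,-3) (2,-3)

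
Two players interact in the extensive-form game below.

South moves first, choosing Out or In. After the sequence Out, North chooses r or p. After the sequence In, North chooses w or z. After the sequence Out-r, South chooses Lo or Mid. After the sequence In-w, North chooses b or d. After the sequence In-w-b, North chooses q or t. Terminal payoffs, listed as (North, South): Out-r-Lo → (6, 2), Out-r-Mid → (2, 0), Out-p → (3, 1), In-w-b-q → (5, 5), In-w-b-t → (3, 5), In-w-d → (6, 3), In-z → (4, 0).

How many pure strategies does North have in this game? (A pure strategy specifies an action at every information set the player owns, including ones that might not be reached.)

16

North owns the node after Out with actions {r, p} — two choices.
North owns the node after In with actions {w, z} — two choices.
North owns the node after In-w with actions {b, d} — two choices.
North owns the node after In-w-b with actions {q, t} — two choices.
A pure strategy fixes one action at each information set independently, so the count is the product 2 × 2 × 2 × 2 = 16.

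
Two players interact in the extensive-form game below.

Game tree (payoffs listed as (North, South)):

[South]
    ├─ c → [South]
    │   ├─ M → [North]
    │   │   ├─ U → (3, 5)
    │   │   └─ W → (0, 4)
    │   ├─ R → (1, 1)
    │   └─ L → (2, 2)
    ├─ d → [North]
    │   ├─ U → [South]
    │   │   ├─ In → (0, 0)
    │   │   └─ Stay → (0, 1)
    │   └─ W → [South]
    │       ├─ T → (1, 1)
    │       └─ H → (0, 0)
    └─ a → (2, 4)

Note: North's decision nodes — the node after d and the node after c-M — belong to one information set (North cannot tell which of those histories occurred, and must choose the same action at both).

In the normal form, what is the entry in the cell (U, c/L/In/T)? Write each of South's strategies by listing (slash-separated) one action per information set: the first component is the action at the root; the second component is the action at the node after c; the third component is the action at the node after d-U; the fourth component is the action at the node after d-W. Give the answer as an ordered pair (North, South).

Trace the play path from the root:
  South plays c
  South plays L at [c]
→ terminal payoff (2, 2).
(North's choice at the information set {d, c-M} is never reached on this path, so it doesn't affect the outcome.)

(2, 2)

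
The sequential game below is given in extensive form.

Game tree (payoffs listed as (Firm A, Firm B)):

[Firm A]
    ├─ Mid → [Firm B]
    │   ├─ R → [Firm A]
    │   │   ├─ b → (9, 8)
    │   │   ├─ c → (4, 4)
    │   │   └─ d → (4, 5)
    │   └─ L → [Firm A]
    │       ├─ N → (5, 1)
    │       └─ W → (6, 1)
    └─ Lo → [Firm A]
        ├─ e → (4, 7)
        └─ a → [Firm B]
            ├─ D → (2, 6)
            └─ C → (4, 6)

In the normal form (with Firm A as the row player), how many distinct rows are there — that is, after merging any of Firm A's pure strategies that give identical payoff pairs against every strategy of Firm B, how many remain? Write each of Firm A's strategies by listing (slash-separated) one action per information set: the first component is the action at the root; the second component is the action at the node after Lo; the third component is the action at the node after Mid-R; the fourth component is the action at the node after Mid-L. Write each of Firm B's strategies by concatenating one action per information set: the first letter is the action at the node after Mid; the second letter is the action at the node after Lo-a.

Firm A has 24 pure strategies: Mid/e/b/N, Mid/e/b/W, Mid/e/c/N, Mid/e/c/W, Mid/e/d/N, Mid/e/d/W, Mid/a/b/N, Mid/a/b/W, Mid/a/c/N, Mid/a/c/W, Mid/a/d/N, Mid/a/d/W, Lo/e/b/N, Lo/e/b/W, Lo/e/c/N, Lo/e/c/W, Lo/e/d/N, Lo/e/d/W, Lo/a/b/N, Lo/a/b/W, Lo/a/c/N, Lo/a/c/W, Lo/a/d/N, Lo/a/d/W. Columns: RD, RC, LD, LC.
{Mid/e/b/N, Mid/a/b/N} → row (9,8) (9,8) (5,1) (5,1)
{Mid/e/b/W, Mid/a/b/W} → row (9,8) (9,8) (6,1) (6,1)
{Mid/e/c/N, Mid/a/c/N} → row (4,4) (4,4) (5,1) (5,1)
{Mid/e/c/W, Mid/a/c/W} → row (4,4) (4,4) (6,1) (6,1)
{Mid/e/d/N, Mid/a/d/N} → row (4,5) (4,5) (5,1) (5,1)
{Mid/e/d/W, Mid/a/d/W} → row (4,5) (4,5) (6,1) (6,1)
{Lo/e/b/N, Lo/e/b/W, Lo/e/c/N, Lo/e/c/W, Lo/e/d/N, Lo/e/d/W} → row (4,7) (4,7) (4,7) (4,7)
{Lo/a/b/N, Lo/a/b/W, Lo/a/c/N, Lo/a/c/W, Lo/a/d/N, Lo/a/d/W} → row (2,6) (4,6) (2,6) (4,6)
That's 8 distinct rows out of 24 strategies.

8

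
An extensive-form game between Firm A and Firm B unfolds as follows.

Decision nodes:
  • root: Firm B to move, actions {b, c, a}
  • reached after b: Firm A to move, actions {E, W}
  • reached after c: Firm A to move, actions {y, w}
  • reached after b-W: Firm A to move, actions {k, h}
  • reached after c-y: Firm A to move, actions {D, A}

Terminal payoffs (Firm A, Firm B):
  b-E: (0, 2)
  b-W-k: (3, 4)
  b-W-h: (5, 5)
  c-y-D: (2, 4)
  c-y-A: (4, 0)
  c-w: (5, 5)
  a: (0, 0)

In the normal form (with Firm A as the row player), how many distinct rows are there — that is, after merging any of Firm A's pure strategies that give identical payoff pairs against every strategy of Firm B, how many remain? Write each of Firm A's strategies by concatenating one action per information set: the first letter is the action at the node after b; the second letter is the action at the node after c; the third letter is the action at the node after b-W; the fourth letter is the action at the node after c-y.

Firm A has 16 pure strategies: EykD, EykA, EyhD, EyhA, EwkD, EwkA, EwhD, EwhA, WykD, WykA, WyhD, WyhA, WwkD, WwkA, WwhD, WwhA. Columns: b, c, a.
{EykD, EyhD} → row (0,2) (2,4) (0,0)
{EykA, EyhA} → row (0,2) (4,0) (0,0)
{EwkD, EwkA, EwhD, EwhA} → row (0,2) (5,5) (0,0)
{WykD} → row (3,4) (2,4) (0,0)
{WykA} → row (3,4) (4,0) (0,0)
{WyhD} → row (5,5) (2,4) (0,0)
{WyhA} → row (5,5) (4,0) (0,0)
{WwkD, WwkA} → row (3,4) (5,5) (0,0)
{WwhD, WwhA} → row (5,5) (5,5) (0,0)
That's 9 distinct rows out of 16 strategies.

9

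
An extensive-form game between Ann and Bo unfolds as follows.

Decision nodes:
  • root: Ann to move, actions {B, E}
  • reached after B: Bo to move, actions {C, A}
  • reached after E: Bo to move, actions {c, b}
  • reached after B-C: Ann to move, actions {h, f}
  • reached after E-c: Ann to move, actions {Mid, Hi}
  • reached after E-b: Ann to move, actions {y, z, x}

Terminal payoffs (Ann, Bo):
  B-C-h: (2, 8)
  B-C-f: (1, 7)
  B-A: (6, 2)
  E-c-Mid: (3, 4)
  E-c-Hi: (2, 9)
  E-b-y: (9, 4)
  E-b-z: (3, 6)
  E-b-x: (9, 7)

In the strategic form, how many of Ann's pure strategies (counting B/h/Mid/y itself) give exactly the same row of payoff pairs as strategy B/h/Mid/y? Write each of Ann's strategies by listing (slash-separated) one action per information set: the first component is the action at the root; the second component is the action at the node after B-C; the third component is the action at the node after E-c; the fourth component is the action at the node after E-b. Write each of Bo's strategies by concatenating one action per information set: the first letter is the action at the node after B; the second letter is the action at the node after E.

Row for B/h/Mid/y (columns Cc, Cb, Ac, Ab): (2,8) (2,8) (6,2) (6,2).
Under B/h/Mid/y, Ann's choice at the node after E-c and at the node after E-b can never be reached regardless of what Bo does, so varying those choices leaves every outcome unchanged.
Holding the reachable choices fixed and varying the unreachable ones freely already gives 2 × 3 = 6 equivalent strategies.
No other strategy reproduces this row, so those 6 are the full class: B/h/Mid/y, B/h/Mid/z, B/h/Mid/x, B/h/Hi/y, B/h/Hi/z, B/h/Hi/x.

6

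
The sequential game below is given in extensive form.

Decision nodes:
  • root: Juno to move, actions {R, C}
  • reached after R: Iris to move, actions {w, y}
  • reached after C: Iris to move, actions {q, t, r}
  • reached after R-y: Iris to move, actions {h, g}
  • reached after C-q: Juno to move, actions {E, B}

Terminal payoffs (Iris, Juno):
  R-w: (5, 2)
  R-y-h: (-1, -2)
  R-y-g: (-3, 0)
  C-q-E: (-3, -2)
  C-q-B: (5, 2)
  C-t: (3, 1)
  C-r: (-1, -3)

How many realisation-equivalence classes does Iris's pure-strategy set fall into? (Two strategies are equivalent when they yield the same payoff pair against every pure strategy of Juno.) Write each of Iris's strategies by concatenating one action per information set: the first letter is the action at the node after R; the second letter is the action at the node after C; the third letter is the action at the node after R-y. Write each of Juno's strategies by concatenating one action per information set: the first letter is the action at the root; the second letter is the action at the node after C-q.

Iris has 12 pure strategies: wqh, wqg, wth, wtg, wrh, wrg, yqh, yqg, yth, ytg, yrh, yrg. Columns: RE, RB, CE, CB.
{wqh, wqg} → row (5,2) (5,2) (-3,-2) (5,2)
{wth, wtg} → row (5,2) (5,2) (3,1) (3,1)
{wrh, wrg} → row (5,2) (5,2) (-1,-3) (-1,-3)
{yqh} → row (-1,-2) (-1,-2) (-3,-2) (5,2)
{yqg} → row (-3,0) (-3,0) (-3,-2) (5,2)
{yth} → row (-1,-2) (-1,-2) (3,1) (3,1)
{ytg} → row (-3,0) (-3,0) (3,1) (3,1)
{yrh} → row (-1,-2) (-1,-2) (-1,-3) (-1,-3)
{yrg} → row (-3,0) (-3,0) (-1,-3) (-1,-3)
That's 9 distinct rows out of 12 strategies.

9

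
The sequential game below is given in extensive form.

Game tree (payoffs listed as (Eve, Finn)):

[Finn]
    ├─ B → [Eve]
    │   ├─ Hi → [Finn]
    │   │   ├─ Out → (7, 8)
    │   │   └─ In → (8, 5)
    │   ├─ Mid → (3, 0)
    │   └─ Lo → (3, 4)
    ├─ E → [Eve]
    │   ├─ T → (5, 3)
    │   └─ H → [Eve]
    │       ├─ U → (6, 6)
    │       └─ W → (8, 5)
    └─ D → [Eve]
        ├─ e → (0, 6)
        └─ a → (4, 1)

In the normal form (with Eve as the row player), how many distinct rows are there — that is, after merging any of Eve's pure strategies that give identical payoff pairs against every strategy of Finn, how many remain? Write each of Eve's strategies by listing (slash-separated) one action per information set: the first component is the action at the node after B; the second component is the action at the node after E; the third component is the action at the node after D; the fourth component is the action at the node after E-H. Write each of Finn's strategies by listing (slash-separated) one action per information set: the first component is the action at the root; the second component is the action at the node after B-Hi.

18

Eve has 24 pure strategies: Hi/T/e/U, Hi/T/e/W, Hi/T/a/U, Hi/T/a/W, Hi/H/e/U, Hi/H/e/W, Hi/H/a/U, Hi/H/a/W, Mid/T/e/U, Mid/T/e/W, Mid/T/a/U, Mid/T/a/W, Mid/H/e/U, Mid/H/e/W, Mid/H/a/U, Mid/H/a/W, Lo/T/e/U, Lo/T/e/W, Lo/T/a/U, Lo/T/a/W, Lo/H/e/U, Lo/H/e/W, Lo/H/a/U, Lo/H/a/W. Columns: B/Out, B/In, E/Out, E/In, D/Out, D/In.
{Hi/T/e/U, Hi/T/e/W} → row (7,8) (8,5) (5,3) (5,3) (0,6) (0,6)
{Hi/T/a/U, Hi/T/a/W} → row (7,8) (8,5) (5,3) (5,3) (4,1) (4,1)
{Hi/H/e/U} → row (7,8) (8,5) (6,6) (6,6) (0,6) (0,6)
{Hi/H/e/W} → row (7,8) (8,5) (8,5) (8,5) (0,6) (0,6)
{Hi/H/a/U} → row (7,8) (8,5) (6,6) (6,6) (4,1) (4,1)
{Hi/H/a/W} → row (7,8) (8,5) (8,5) (8,5) (4,1) (4,1)
{Mid/T/e/U, Mid/T/e/W} → row (3,0) (3,0) (5,3) (5,3) (0,6) (0,6)
{Mid/T/a/U, Mid/T/a/W} → row (3,0) (3,0) (5,3) (5,3) (4,1) (4,1)
{Mid/H/e/U} → row (3,0) (3,0) (6,6) (6,6) (0,6) (0,6)
{Mid/H/e/W} → row (3,0) (3,0) (8,5) (8,5) (0,6) (0,6)
{Mid/H/a/U} → row (3,0) (3,0) (6,6) (6,6) (4,1) (4,1)
{Mid/H/a/W} → row (3,0) (3,0) (8,5) (8,5) (4,1) (4,1)
{Lo/T/e/U, Lo/T/e/W} → row (3,4) (3,4) (5,3) (5,3) (0,6) (0,6)
{Lo/T/a/U, Lo/T/a/W} → row (3,4) (3,4) (5,3) (5,3) (4,1) (4,1)
{Lo/H/e/U} → row (3,4) (3,4) (6,6) (6,6) (0,6) (0,6)
{Lo/H/e/W} → row (3,4) (3,4) (8,5) (8,5) (0,6) (0,6)
{Lo/H/a/U} → row (3,4) (3,4) (6,6) (6,6) (4,1) (4,1)
{Lo/H/a/W} → row (3,4) (3,4) (8,5) (8,5) (4,1) (4,1)
That's 18 distinct rows out of 24 strategies.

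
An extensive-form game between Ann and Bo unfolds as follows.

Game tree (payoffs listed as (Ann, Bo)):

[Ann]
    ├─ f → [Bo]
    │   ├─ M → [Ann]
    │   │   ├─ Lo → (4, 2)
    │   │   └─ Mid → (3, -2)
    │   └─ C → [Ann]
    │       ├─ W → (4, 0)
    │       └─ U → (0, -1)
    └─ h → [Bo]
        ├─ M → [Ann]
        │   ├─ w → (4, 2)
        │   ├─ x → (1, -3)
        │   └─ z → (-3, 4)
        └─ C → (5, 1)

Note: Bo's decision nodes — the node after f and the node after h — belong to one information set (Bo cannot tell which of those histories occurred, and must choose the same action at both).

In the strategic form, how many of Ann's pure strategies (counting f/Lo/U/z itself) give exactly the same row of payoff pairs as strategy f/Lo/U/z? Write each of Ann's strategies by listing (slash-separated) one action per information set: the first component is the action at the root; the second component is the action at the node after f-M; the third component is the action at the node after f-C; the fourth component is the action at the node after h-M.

Row for f/Lo/U/z (columns M, C): (4,2) (0,-1).
Under f/Lo/U/z, Ann's choice at the node after h-M can never be reached regardless of what Bo does, so varying those choices leaves every outcome unchanged.
Holding the reachable choices fixed and varying the unreachable one freely already gives 3 equivalent strategies.
No other strategy reproduces this row, so those 3 are the full class: f/Lo/U/w, f/Lo/U/x, f/Lo/U/z.

3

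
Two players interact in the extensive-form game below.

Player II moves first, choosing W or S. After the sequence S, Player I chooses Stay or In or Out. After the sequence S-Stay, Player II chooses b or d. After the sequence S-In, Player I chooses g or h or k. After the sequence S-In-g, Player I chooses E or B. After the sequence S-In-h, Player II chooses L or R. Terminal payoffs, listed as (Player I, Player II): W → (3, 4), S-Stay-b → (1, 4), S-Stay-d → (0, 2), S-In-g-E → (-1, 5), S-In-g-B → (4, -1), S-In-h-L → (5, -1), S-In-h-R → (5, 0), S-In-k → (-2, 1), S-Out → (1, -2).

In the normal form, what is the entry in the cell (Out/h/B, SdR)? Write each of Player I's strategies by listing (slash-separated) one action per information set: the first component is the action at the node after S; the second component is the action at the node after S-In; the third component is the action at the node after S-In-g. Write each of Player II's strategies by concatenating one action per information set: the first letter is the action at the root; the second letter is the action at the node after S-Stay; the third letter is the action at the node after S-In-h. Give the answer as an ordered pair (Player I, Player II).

Trace the play path from the root:
  Player II plays S
  Player I plays Out at [S]
→ terminal payoff (1, -2).
(Player I's choice at the node after S-In is never reached on this path, so it doesn't affect the outcome.)

(1, -2)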